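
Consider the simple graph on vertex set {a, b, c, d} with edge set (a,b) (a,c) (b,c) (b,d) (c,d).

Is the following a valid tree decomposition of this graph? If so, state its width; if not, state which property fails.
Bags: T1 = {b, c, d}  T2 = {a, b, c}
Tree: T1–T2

Every vertex of G appears in some bag (union = {a, b, c, d}); every edge is covered by a bag; and for each vertex v the set of bags containing v is connected in the bag tree. The decomposition is therefore valid. The largest bag has 3 vertices, so the width is 2.

Yes; width 2.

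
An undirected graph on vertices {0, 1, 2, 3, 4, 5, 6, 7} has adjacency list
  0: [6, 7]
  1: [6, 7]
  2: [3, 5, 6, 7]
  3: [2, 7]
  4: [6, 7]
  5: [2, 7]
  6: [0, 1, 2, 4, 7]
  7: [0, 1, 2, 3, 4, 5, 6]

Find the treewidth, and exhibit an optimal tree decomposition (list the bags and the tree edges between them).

The largest bag has 3 vertices, giving width 2; this decomposition certifies tw(G) ≤ 2. For the lower bound, the 3 vertices {2, 3, 7} are pairwise adjacent, and any tree decomposition puts a clique entirely inside one bag — forcing width ≥ 2. Combining the bounds, tw(G) = 2.

Treewidth 2.
One optimal decomposition is:
Bags: B1 = {2, 6, 7}  B2 = {4, 6, 7}  B3 = {1, 6, 7}  B4 = {0, 6, 7}  B5 = {2, 5, 7}  B6 = {2, 3, 7}
Tree: B1–B2, B2–B3, B2–B4, B1–B5, B1–B6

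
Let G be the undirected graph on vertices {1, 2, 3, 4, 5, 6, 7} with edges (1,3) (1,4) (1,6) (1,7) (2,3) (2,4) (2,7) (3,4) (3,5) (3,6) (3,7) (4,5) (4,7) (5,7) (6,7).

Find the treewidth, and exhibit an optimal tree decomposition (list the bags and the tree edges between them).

Treewidth 3.
One such decomposition:
Bags: B1 = {3, 4, 5, 7}  B2 = {1, 3, 4, 7}  B3 = {1, 3, 6, 7}  B4 = {2, 3, 4, 7}
Tree: B1–B2, B2–B3, B1–B4

Every bag has size at most 4, so the width is 4 − 1 = 3 and tw(G) ≤ 3. On the other hand G contains the 4-clique {1, 3, 4, 7}. A clique must lie in a single bag of any decomposition, so no decomposition can have width below 3. Combining the bounds, tw(G) = 3.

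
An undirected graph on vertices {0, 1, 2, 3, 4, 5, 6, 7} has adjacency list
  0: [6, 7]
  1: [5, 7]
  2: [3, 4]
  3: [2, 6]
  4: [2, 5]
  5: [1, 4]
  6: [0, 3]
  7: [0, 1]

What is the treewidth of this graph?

A width-2 tree decomposition is:
Bags: B1 = {2, 4, 5}  B2 = {2, 3, 5}  B3 = {3, 5, 6}  B4 = {0, 5, 6}  B5 = {0, 5, 7}  B6 = {1, 5, 7}
Tree: B1–B2, B2–B3, B3–B4, B4–B5, B5–B6
The largest bag has 3 vertices, giving width 2; this decomposition certifies tw(G) ≤ 2. For the lower bound, G contains the cycle 5–4–2–3–6–0–7–1–5, so G is not a forest; only forests have treewidth ≤ 1, hence tw(G) ≥ 2. Therefore the treewidth is 2.

2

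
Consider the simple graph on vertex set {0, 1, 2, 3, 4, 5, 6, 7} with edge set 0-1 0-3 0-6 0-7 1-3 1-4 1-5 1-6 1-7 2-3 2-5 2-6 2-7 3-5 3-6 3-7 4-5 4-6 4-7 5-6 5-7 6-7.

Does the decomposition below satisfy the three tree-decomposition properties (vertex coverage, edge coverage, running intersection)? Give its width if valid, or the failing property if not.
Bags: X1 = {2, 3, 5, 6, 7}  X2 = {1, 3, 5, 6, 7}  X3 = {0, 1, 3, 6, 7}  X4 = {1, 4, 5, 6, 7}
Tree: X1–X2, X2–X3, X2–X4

Every vertex of G appears in some bag (union = {0, 1, 2, 3, 4, 5, 6, 7}); every edge is covered by a bag; and for each vertex v the set of bags containing v is connected in the bag tree. The decomposition is therefore valid. The largest bag has 5 vertices, so the width is 4.

Yes; width 4.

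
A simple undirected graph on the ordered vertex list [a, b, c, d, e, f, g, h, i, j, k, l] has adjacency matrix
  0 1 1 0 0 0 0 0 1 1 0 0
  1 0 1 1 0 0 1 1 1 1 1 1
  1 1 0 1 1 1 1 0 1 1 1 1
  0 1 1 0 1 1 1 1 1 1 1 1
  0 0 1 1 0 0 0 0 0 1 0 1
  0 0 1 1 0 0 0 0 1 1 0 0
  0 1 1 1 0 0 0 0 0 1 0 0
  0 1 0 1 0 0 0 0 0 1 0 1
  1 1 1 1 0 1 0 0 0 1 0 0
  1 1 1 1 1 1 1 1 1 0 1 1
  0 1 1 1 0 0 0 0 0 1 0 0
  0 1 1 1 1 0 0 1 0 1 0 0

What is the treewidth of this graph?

4

A width-4 tree decomposition is:
Bags: B1 = {b, c, d, j, l}  B2 = {b, c, d, i, j}  B3 = {c, d, f, i, j}  B4 = {b, c, d, j, k}  B5 = {c, d, e, j, l}  B6 = {b, d, h, j, l}  B7 = {a, b, c, i, j}  B8 = {b, c, d, g, j}
Tree: B1–B2, B2–B3, B1–B4, B1–B5, B1–B6, B2–B7, B1–B8
The largest bag has 5 vertices, giving width 4; this decomposition certifies tw(G) ≤ 4. On the other hand G contains the 5-clique {b, d, h, j, l}. A clique must lie in a single bag of any decomposition, so no decomposition can have width below 4. Hence tw(G) = 4 exactly.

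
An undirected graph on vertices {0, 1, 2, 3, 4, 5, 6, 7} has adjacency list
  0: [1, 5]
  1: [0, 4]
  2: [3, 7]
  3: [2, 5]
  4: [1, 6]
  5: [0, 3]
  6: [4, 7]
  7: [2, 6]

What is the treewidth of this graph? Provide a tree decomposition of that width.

Every bag has size at most 3, so the width is 3 − 1 = 2 and tw(G) ≤ 2. For the lower bound, G contains the cycle 4–1–0–5–3–2–7–6–4, so G is not a forest; only forests have treewidth ≤ 1, hence tw(G) ≥ 2. Therefore the treewidth is 2.

Treewidth 2.
One such decomposition:
Bags: B1 = {0, 1, 4}  B2 = {0, 4, 5}  B3 = {3, 4, 5}  B4 = {2, 3, 4}  B5 = {2, 4, 7}  B6 = {4, 6, 7}
Tree: B1–B2, B2–B3, B3–B4, B4–B5, B5–B6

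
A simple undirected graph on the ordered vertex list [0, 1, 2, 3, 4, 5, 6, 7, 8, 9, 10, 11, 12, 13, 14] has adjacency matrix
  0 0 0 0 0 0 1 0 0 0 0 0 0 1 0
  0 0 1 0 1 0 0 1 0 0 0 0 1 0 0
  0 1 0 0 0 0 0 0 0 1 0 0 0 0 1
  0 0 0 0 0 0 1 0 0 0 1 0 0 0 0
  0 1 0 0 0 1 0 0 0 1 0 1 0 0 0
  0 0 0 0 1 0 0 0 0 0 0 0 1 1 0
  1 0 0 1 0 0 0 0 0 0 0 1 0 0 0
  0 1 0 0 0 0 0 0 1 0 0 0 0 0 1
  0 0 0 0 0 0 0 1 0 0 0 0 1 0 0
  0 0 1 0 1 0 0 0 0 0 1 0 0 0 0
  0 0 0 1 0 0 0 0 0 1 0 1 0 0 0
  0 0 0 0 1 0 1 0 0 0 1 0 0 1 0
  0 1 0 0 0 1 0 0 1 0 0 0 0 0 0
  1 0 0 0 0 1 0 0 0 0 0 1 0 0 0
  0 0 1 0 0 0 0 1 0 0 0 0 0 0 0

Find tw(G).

3

A width-3 tree decomposition is:
Bags: B1 = {0, 3, 6, 13}  B2 = {3, 6, 11, 13}  B3 = {3, 10, 11, 13}  B4 = {5, 10, 11, 13}  B5 = {4, 5, 10, 11}  B6 = {4, 5, 9, 10}  B7 = {4, 5, 9, 12}  B8 = {1, 4, 9, 12}  B9 = {1, 2, 9, 12}  B10 = {1, 2, 8, 12}  B11 = {1, 2, 7, 8}  B12 = {2, 7, 8, 14}
Tree: B1–B2, B2–B3, B3–B4, B4–B5, B5–B6, B6–B7, B7–B8, B8–B9, B9–B10, B10–B11, B11–B12
Every bag has size at most 4, so the width is 4 − 1 = 3 and tw(G) ≤ 3. For the lower bound: the 4 vertex sets {0,3,6}, {13}, {11}, {4,5,9,10} are disjoint, each induces a connected subgraph, and every pair is joined by at least one edge of G. Contracting each set to a single vertex therefore yields K_{4} as a minor, and since treewidth is minor-monotone, tw(G) ≥ tw(K_{4}) = 3. Combining the bounds, tw(G) = 3.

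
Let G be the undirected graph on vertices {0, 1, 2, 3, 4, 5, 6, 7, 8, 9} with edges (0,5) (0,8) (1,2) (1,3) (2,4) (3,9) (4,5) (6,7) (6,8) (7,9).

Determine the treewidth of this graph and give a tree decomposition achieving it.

Every bag has size at most 3, so the width is 3 − 1 = 2 and tw(G) ≤ 2. The edges 1–3–9–7–6–8–0–5–4–2–1 form a cycle, so G is not a tree and its treewidth is at least 2. The upper and lower bounds meet at 2, so that is the treewidth.

Treewidth 2.
One optimal decomposition is:
Bags: B1 = {1, 3, 9}  B2 = {1, 7, 9}  B3 = {1, 6, 7}  B4 = {1, 6, 8}  B5 = {0, 1, 8}  B6 = {0, 1, 5}  B7 = {1, 4, 5}  B8 = {1, 2, 4}
Tree: B1–B2, B2–B3, B3–B4, B4–B5, B5–B6, B6–B7, B7–B8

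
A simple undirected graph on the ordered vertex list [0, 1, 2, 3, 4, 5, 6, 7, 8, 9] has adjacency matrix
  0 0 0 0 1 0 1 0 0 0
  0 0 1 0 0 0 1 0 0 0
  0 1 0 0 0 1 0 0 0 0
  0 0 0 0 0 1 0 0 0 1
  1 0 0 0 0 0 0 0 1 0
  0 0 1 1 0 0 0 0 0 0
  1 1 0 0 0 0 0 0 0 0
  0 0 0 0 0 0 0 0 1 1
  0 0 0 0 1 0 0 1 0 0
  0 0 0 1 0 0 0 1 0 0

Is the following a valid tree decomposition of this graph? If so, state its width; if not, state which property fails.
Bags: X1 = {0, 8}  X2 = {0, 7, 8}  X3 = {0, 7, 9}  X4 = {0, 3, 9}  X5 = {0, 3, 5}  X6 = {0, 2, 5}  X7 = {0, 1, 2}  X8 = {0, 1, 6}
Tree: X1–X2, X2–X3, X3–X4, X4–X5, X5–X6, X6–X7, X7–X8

No — vertex 4 appears in no bag.

A tree decomposition must satisfy three properties: every vertex lies in some bag; for every edge, both endpoints lie together in some bag; and for every vertex, the bags containing it form a connected subtree. Here vertex 4 appears in no bag, so the decomposition is invalid.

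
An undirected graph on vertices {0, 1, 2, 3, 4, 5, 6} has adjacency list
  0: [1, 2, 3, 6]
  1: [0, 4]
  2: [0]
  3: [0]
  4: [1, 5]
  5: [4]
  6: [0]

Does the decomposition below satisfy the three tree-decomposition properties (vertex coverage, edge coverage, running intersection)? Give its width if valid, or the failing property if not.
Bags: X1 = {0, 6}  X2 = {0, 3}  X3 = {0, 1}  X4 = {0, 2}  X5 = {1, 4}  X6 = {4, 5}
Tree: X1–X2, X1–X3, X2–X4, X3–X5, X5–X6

Yes; width 1.

Every vertex of G appears in some bag (union = {0, 1, 2, 3, 4, 5, 6}); every edge is covered by a bag; and for each vertex v the set of bags containing v is connected in the bag tree. The decomposition is therefore valid. The largest bag has 2 vertices, so the width is 1.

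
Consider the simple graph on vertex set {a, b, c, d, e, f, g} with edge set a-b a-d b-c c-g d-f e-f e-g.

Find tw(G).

A width-2 tree decomposition is:
Bags: B1 = {a, b, c}  B2 = {a, c, d}  B3 = {c, d, f}  B4 = {c, e, f}  B5 = {c, e, g}
Tree: B1–B2, B2–B3, B3–B4, B4–B5
The largest bag has 3 vertices, giving width 2; this decomposition certifies tw(G) ≤ 2. The edges c–b–a–d–f–e–g–c form a cycle, so G is not a tree and its treewidth is at least 2. The upper and lower bounds meet at 2, so that is the treewidth.

2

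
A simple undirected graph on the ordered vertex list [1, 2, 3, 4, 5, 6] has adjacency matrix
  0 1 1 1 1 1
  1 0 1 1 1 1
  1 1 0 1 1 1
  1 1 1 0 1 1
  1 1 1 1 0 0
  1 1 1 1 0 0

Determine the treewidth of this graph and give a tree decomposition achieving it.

Each bag holds 5 vertices, so the decomposition has width 4, which upper-bounds the treewidth. On the other hand G contains the 5-clique {1, 2, 3, 4, 5}. A clique must lie in a single bag of any decomposition, so no decomposition can have width below 4. Combining the bounds, tw(G) = 4.

Treewidth 4.
One optimal decomposition is:
Bags: B1 = {1, 2, 3, 4, 5}  B2 = {1, 2, 3, 4, 6}
Tree: B1–B2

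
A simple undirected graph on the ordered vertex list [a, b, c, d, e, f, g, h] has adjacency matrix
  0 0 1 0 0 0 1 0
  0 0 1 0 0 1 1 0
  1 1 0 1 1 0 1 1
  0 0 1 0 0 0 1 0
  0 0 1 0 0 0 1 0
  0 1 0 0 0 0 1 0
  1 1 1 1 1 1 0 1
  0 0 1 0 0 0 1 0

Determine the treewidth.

A width-2 tree decomposition is:
Bags: B1 = {c, d, g}  B2 = {b, c, g}  B3 = {c, e, g}  B4 = {c, g, h}  B5 = {b, f, g}  B6 = {a, c, g}
Tree: B1–B2, B1–B3, B1–B4, B2–B5, B1–B6
Every bag has size at most 3, so the width is 3 − 1 = 2 and tw(G) ≤ 2. On the other hand G contains the 3-clique {c, d, g}. A clique must lie in a single bag of any decomposition, so no decomposition can have width below 2. Hence tw(G) = 2 exactly.

2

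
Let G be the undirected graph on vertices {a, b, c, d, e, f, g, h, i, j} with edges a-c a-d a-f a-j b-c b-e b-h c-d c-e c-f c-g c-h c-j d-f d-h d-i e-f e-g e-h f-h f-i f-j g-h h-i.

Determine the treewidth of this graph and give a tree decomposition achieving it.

Treewidth 3.
Bags: B1 = {c, d, f, h}  B2 = {d, f, h, i}  B3 = {c, e, f, h}  B4 = {a, c, d, f}  B5 = {b, c, e, h}  B6 = {c, e, g, h}  B7 = {a, c, f, j}
Tree: B1–B2, B1–B3, B1–B4, B3–B5, B3–B6, B4–B7

The largest bag has 4 vertices, giving width 3; this decomposition certifies tw(G) ≤ 3. For the lower bound, the 4 vertices {c, e, g, h} are pairwise adjacent, and any tree decomposition puts a clique entirely inside one bag — forcing width ≥ 3. Combining the bounds, tw(G) = 3.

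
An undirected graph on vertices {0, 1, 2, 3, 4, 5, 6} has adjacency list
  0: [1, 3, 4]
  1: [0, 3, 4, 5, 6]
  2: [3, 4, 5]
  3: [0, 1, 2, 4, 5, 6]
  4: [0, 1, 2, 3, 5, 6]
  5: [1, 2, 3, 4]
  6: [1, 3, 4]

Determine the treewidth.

A width-3 tree decomposition is:
Bags: B1 = {1, 3, 4, 6}  B2 = {0, 1, 3, 4}  B3 = {1, 3, 4, 5}  B4 = {2, 3, 4, 5}
Tree: B1–B2, B1–B3, B3–B4
Every bag has size at most 4, so the width is 4 − 1 = 3 and tw(G) ≤ 3. Conversely, {0, 1, 3, 4} is a clique of size 4, and the vertices of any clique must share a bag in every tree decomposition; so some bag has ≥ 4 vertices and tw(G) ≥ 3. The upper and lower bounds meet at 3, so that is the treewidth.

3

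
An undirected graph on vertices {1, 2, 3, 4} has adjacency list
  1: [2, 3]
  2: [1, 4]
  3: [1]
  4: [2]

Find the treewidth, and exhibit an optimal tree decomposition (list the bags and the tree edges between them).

Each bag holds 2 vertices, so the decomposition has width 1, which upper-bounds the treewidth. Since G has at least one edge (e.g. 2–4), it is not an edgeless graph, so tw(G) ≥ 1. The upper and lower bounds meet at 1, so that is the treewidth.

Treewidth 1.
Bags: B1 = {2, 4}  B2 = {1, 2}  B3 = {1, 3}
Tree: B1–B2, B2–B3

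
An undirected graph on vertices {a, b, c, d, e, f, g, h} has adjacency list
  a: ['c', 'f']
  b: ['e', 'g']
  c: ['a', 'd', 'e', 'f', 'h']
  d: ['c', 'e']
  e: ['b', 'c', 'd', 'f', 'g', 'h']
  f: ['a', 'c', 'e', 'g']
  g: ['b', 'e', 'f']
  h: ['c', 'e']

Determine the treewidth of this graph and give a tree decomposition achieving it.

Treewidth 2.
One optimal decomposition is:
Bags: B1 = {c, e, h}  B2 = {c, e, f}  B3 = {e, f, g}  B4 = {c, d, e}  B5 = {a, c, f}  B6 = {b, e, g}
Tree: B1–B2, B2–B3, B1–B4, B2–B5, B3–B6

The largest bag has 3 vertices, giving width 2; this decomposition certifies tw(G) ≤ 2. For the lower bound, the 3 vertices {e, f, g} are pairwise adjacent, and any tree decomposition puts a clique entirely inside one bag — forcing width ≥ 2. Therefore the treewidth is 2.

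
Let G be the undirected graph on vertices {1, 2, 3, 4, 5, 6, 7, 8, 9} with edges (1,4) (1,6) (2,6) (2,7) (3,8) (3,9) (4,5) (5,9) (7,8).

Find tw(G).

2

A width-2 tree decomposition is:
Bags: B1 = {3, 5, 9}  B2 = {3, 5, 8}  B3 = {5, 7, 8}  B4 = {2, 5, 7}  B5 = {2, 5, 6}  B6 = {1, 5, 6}  B7 = {1, 4, 5}
Tree: B1–B2, B2–B3, B3–B4, B4–B5, B5–B6, B6–B7
Every bag has size at most 3, so the width is 3 − 1 = 2 and tw(G) ≤ 2. Since 5–9–3–8–7–2–6–1–4–5 is a cycle in G, G is not acyclic. Forests are exactly the graphs of treewidth ≤ 1, so tw(G) ≥ 2. Hence tw(G) = 2 exactly.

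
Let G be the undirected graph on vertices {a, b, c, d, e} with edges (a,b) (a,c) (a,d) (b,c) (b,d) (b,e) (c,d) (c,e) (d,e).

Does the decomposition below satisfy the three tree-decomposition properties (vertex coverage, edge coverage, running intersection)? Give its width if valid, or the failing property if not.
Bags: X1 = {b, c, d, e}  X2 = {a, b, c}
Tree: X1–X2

No — edge (d,a) lies in no bag.

A tree decomposition must satisfy three properties: every vertex lies in some bag; for every edge, both endpoints lie together in some bag; and for every vertex, the bags containing it form a connected subtree. Here edge (d,a) lies in no bag, so the decomposition is invalid.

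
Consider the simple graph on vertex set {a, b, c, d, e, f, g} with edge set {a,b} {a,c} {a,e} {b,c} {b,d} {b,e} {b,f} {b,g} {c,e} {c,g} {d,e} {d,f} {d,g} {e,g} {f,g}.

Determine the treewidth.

A width-3 tree decomposition is:
Bags: B1 = {b, d, e, g}  B2 = {b, c, e, g}  B3 = {b, d, f, g}  B4 = {a, b, c, e}
Tree: B1–B2, B1–B3, B2–B4
Every bag has size at most 4, so the width is 4 − 1 = 3 and tw(G) ≤ 3. Conversely, {b, d, e, g} is a clique of size 4, and the vertices of any clique must share a bag in every tree decomposition; so some bag has ≥ 4 vertices and tw(G) ≥ 3. The upper and lower bounds meet at 3, so that is the treewidth.

3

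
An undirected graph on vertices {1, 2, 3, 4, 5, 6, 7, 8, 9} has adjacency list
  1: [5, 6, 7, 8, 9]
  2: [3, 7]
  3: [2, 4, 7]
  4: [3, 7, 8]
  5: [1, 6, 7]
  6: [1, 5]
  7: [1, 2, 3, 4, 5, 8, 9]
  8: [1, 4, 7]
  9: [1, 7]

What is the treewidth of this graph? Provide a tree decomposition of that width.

Treewidth 2.
Bags: B1 = {4, 7, 8}  B2 = {3, 4, 7}  B3 = {1, 7, 8}  B4 = {1, 5, 7}  B5 = {2, 3, 7}  B6 = {1, 7, 9}  B7 = {1, 5, 6}
Tree: B1–B2, B1–B3, B3–B4, B2–B5, B3–B6, B4–B7

The largest bag has 3 vertices, giving width 2; this decomposition certifies tw(G) ≤ 2. Conversely, {1, 5, 6} is a clique of size 3, and the vertices of any clique must share a bag in every tree decomposition; so some bag has ≥ 3 vertices and tw(G) ≥ 2. Hence tw(G) = 2 exactly.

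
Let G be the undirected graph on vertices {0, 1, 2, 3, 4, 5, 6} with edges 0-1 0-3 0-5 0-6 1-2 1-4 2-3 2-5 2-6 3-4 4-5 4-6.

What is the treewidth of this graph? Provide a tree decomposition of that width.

Treewidth 3.
One such decomposition:
Bags: B1 = {0, 2, 4, 6}  B2 = {0, 2, 4, 5}  B3 = {0, 1, 2, 4}  B4 = {0, 2, 3, 4}
Tree: B1–B2, B2–B3, B3–B4

The largest bag has 4 vertices, giving width 3; this decomposition certifies tw(G) ≤ 3. For the lower bound: the 4 vertex sets {2,6}, {4,5}, {0}, {1} are disjoint, each induces a connected subgraph, and every pair is joined by at least one edge of G. Contracting each set to a single vertex therefore yields K_{4} as a minor, and since treewidth is minor-monotone, tw(G) ≥ tw(K_{4}) = 3. Hence tw(G) = 3 exactly.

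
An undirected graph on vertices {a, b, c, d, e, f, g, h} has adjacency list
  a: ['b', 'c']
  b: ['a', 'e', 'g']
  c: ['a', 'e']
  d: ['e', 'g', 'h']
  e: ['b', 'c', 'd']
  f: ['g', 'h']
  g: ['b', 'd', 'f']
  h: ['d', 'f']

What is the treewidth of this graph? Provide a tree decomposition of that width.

Every bag has size at most 3, so the width is 3 − 1 = 2 and tw(G) ≤ 2. Since h–f–g–d–h is a cycle in G, G is not acyclic. Forests are exactly the graphs of treewidth ≤ 1, so tw(G) ≥ 2. Hence tw(G) = 2 exactly.

Treewidth 2.
One optimal decomposition is:
Bags: B1 = {d, f, h}  B2 = {d, f, g}  B3 = {d, e, g}  B4 = {b, e, g}  B5 = {b, c, e}  B6 = {a, b, c}
Tree: B1–B2, B2–B3, B3–B4, B4–B5, B5–B6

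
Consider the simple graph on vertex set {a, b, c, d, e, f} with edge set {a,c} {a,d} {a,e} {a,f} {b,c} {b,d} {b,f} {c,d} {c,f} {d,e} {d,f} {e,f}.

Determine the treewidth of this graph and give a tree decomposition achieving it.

Every bag has size at most 4, so the width is 4 − 1 = 3 and tw(G) ≤ 3. Conversely, {a, d, e, f} is a clique of size 4, and the vertices of any clique must share a bag in every tree decomposition; so some bag has ≥ 4 vertices and tw(G) ≥ 3. Hence tw(G) = 3 exactly.

Treewidth 3.
One such decomposition:
Bags: B1 = {b, c, d, f}  B2 = {a, c, d, f}  B3 = {a, d, e, f}
Tree: B1–B2, B2–B3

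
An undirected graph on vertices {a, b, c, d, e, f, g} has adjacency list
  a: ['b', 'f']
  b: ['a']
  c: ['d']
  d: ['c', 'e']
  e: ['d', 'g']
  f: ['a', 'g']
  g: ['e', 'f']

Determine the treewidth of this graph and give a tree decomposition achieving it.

Treewidth 1.
One such decomposition:
Bags: B1 = {c, d}  B2 = {d, e}  B3 = {e, g}  B4 = {f, g}  B5 = {a, f}  B6 = {a, b}
Tree: B1–B2, B2–B3, B3–B4, B4–B5, B5–B6

Every bag has size at most 2, so the width is 2 − 1 = 1 and tw(G) ≤ 1. Any graph with an edge has treewidth ≥ 1, and G has the edge c–d. Hence tw(G) = 1 exactly.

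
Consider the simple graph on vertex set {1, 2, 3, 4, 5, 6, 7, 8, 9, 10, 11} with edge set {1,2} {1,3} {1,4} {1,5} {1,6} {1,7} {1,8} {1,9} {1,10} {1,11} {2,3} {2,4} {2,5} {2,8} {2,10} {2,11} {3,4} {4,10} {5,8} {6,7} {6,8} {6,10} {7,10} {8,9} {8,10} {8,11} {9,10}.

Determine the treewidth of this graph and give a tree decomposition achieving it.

Treewidth 3.
One such decomposition:
Bags: B1 = {1, 8, 9, 10}  B2 = {1, 6, 8, 10}  B3 = {1, 2, 8, 10}  B4 = {1, 2, 4, 10}  B5 = {1, 6, 7, 10}  B6 = {1, 2, 3, 4}  B7 = {1, 2, 8, 11}  B8 = {1, 2, 5, 8}
Tree: B1–B2, B1–B3, B3–B4, B2–B5, B4–B6, B3–B7, B7–B8

Every bag has size at most 4, so the width is 4 − 1 = 3 and tw(G) ≤ 3. For the lower bound, the 4 vertices {1, 8, 9, 10} are pairwise adjacent, and any tree decomposition puts a clique entirely inside one bag — forcing width ≥ 3. Therefore the treewidth is 3.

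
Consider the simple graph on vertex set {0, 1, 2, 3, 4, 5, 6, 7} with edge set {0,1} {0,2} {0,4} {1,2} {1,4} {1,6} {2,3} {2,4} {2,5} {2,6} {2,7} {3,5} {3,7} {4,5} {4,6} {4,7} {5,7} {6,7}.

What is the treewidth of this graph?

3

A width-3 tree decomposition is:
Bags: B1 = {2, 4, 6, 7}  B2 = {2, 4, 5, 7}  B3 = {2, 3, 5, 7}  B4 = {1, 2, 4, 6}  B5 = {0, 1, 2, 4}
Tree: B1–B2, B2–B3, B1–B4, B4–B5
The largest bag has 4 vertices, giving width 3; this decomposition certifies tw(G) ≤ 3. For the lower bound, the 4 vertices {2, 3, 5, 7} are pairwise adjacent, and any tree decomposition puts a clique entirely inside one bag — forcing width ≥ 3. Therefore the treewidth is 3.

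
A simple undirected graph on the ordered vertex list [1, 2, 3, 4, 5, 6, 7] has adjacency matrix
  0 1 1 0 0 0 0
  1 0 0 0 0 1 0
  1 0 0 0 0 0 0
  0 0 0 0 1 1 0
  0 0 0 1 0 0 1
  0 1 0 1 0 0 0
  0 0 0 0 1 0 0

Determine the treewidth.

1

A width-1 tree decomposition is:
Bags: B1 = {5, 7}  B2 = {4, 5}  B3 = {4, 6}  B4 = {2, 6}  B5 = {1, 2}  B6 = {1, 3}
Tree: B1–B2, B2–B3, B3–B4, B4–B5, B5–B6
The largest bag has 2 vertices, giving width 1; this decomposition certifies tw(G) ≤ 1. Since G has at least one edge (e.g. 7–5), it is not an edgeless graph, so tw(G) ≥ 1. Therefore the treewidth is 1.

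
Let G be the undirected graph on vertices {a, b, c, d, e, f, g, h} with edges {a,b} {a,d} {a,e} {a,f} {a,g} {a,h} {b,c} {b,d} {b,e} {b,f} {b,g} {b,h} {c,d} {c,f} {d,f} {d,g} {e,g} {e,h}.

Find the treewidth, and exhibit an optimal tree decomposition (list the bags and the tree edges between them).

Treewidth 3.
One optimal decomposition is:
Bags: B1 = {a, b, e, g}  B2 = {a, b, d, g}  B3 = {a, b, d, f}  B4 = {b, c, d, f}  B5 = {a, b, e, h}
Tree: B1–B2, B2–B3, B3–B4, B1–B5

Every bag has size at most 4, so the width is 4 − 1 = 3 and tw(G) ≤ 3. On the other hand G contains the 4-clique {b, c, d, f}. A clique must lie in a single bag of any decomposition, so no decomposition can have width below 3. Hence tw(G) = 3 exactly.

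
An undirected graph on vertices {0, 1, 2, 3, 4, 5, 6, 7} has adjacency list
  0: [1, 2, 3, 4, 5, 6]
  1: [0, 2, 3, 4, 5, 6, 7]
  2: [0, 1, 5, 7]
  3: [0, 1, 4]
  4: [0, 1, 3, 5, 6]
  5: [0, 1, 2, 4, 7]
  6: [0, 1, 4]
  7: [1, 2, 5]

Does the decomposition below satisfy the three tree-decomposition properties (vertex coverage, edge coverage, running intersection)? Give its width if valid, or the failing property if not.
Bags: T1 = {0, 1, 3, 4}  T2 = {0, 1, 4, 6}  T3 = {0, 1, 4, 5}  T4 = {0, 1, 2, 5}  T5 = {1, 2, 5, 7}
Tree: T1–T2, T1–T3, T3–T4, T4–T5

Yes; width 3.

Every vertex of G appears in some bag (union = {0, 1, 2, 3, 4, 5, 6, 7}); every edge is covered by a bag; and for each vertex v the set of bags containing v is connected in the bag tree. The decomposition is therefore valid. The largest bag has 4 vertices, so the width is 3.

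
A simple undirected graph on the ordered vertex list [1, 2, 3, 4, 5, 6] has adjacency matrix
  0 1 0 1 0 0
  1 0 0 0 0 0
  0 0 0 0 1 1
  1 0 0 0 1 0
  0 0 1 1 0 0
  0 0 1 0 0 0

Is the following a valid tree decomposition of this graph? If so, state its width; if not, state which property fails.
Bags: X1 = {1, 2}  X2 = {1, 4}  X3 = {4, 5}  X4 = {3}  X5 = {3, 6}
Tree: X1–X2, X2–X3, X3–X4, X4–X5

A tree decomposition must satisfy three properties: every vertex lies in some bag; for every edge, both endpoints lie together in some bag; and for every vertex, the bags containing it form a connected subtree. Here edge (5,3) lies in no bag, so the decomposition is invalid.

No — edge (5,3) lies in no bag.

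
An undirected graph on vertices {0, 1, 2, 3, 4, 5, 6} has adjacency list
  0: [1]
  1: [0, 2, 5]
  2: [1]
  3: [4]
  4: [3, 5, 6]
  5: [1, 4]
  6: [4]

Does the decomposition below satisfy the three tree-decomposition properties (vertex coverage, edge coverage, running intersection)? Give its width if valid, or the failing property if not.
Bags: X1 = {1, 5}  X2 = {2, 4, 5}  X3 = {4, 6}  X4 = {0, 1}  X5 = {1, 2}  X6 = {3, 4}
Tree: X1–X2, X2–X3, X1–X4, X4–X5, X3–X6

A tree decomposition must satisfy three properties: every vertex lies in some bag; for every edge, both endpoints lie together in some bag; and for every vertex, the bags containing it form a connected subtree. Here bags containing vertex 2 are not connected in the tree, so the decomposition is invalid.

No — bags containing vertex 2 are not connected in the tree.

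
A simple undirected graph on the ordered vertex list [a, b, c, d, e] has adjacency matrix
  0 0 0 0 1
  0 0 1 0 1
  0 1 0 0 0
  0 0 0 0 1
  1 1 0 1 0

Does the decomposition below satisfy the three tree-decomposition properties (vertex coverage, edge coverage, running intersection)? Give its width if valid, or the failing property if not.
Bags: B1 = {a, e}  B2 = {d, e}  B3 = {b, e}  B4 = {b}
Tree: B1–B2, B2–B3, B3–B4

No — vertex c appears in no bag.

A tree decomposition must satisfy three properties: every vertex lies in some bag; for every edge, both endpoints lie together in some bag; and for every vertex, the bags containing it form a connected subtree. Here vertex c appears in no bag, so the decomposition is invalid.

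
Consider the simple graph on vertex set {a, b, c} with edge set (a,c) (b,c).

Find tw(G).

1

A width-1 tree decomposition is:
Bags: B1 = {a, c}  B2 = {b, c}
Tree: B1–B2
Each bag holds 2 vertices, so the decomposition has width 1, which upper-bounds the treewidth. G has an edge, so its treewidth is at least 1. Therefore the treewidth is 1.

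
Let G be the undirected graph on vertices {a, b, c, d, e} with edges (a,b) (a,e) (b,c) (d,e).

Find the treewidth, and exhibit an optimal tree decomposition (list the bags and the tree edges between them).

Every bag has size at most 2, so the width is 2 − 1 = 1 and tw(G) ≤ 1. Since G has at least one edge (e.g. d–e), it is not an edgeless graph, so tw(G) ≥ 1. Hence tw(G) = 1 exactly.

Treewidth 1.
One such decomposition:
Bags: B1 = {d, e}  B2 = {a, e}  B3 = {a, b}  B4 = {b, c}
Tree: B1–B2, B2–B3, B3–B4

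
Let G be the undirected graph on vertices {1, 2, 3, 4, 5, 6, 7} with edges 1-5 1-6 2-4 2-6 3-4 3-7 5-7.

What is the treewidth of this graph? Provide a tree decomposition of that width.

The largest bag has 3 vertices, giving width 2; this decomposition certifies tw(G) ≤ 2. Since 3–7–5–1–6–2–4–3 is a cycle in G, G is not acyclic. Forests are exactly the graphs of treewidth ≤ 1, so tw(G) ≥ 2. The upper and lower bounds meet at 2, so that is the treewidth.

Treewidth 2.
One such decomposition:
Bags: B1 = {3, 5, 7}  B2 = {1, 3, 5}  B3 = {1, 3, 6}  B4 = {2, 3, 6}  B5 = {2, 3, 4}
Tree: B1–B2, B2–B3, B3–B4, B4–B5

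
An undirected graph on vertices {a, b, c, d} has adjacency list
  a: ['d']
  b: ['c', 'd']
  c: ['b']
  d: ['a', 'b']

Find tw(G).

1

A width-1 tree decomposition is:
Bags: B1 = {b, c}  B2 = {b, d}  B3 = {a, d}
Tree: B1–B2, B2–B3
Every bag has size at most 2, so the width is 2 − 1 = 1 and tw(G) ≤ 1. Since G has at least one edge (e.g. b–c), it is not an edgeless graph, so tw(G) ≥ 1. The upper and lower bounds meet at 1, so that is the treewidth.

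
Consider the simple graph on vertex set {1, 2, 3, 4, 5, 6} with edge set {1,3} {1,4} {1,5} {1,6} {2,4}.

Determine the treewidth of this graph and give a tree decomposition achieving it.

The largest bag has 2 vertices, giving width 1; this decomposition certifies tw(G) ≤ 1. Any graph with an edge has treewidth ≥ 1, and G has the edge 1–4. Hence tw(G) = 1 exactly.

Treewidth 1.
One optimal decomposition is:
Bags: B1 = {1, 4}  B2 = {1, 3}  B3 = {1, 5}  B4 = {1, 6}  B5 = {2, 4}
Tree: B1–B2, B1–B3, B2–B4, B1–B5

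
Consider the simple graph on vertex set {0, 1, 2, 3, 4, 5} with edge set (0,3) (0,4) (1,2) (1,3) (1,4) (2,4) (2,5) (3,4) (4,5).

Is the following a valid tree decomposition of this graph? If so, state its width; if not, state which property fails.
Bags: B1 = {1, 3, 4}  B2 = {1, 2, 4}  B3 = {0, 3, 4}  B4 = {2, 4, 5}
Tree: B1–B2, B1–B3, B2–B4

Yes; width 2.

Every vertex of G appears in some bag (union = {0, 1, 2, 3, 4, 5}); every edge is covered by a bag; and for each vertex v the set of bags containing v is connected in the bag tree. The decomposition is therefore valid. The largest bag has 3 vertices, so the width is 2.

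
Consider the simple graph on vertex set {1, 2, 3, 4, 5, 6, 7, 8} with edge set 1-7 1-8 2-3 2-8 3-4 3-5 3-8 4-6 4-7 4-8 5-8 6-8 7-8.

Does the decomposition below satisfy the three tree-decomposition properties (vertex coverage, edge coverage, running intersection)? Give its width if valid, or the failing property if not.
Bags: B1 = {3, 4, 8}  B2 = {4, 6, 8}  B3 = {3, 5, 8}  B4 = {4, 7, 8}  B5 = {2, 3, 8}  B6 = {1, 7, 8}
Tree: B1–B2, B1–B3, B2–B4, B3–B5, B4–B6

Yes; width 2.

Checking the three conditions: (i) the bags cover all of {1, 2, 3, 4, 5, 6, 7, 8}; (ii) for each edge, some bag contains both endpoints; (iii) the bags containing any fixed vertex form a subtree. All hold, so the decomposition is valid with width 3 − 1 = 2.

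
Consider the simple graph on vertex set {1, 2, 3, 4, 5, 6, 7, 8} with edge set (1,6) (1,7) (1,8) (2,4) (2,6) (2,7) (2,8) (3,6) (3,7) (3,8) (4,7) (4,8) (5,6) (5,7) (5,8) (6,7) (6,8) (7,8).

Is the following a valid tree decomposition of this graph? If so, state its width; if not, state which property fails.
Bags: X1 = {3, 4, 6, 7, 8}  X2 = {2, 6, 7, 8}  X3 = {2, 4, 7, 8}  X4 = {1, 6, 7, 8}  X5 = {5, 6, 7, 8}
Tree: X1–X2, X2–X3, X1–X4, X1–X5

A tree decomposition must satisfy three properties: every vertex lies in some bag; for every edge, both endpoints lie together in some bag; and for every vertex, the bags containing it form a connected subtree. Here bags containing vertex 4 are not connected in the tree, so the decomposition is invalid.

No — bags containing vertex 4 are not connected in the tree.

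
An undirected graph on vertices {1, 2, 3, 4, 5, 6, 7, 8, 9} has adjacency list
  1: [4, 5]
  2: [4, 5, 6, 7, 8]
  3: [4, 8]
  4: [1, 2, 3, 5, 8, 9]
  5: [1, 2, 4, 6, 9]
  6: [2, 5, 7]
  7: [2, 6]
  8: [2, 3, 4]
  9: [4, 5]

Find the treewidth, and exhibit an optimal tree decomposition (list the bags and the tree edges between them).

The largest bag has 3 vertices, giving width 2; this decomposition certifies tw(G) ≤ 2. Conversely, {2, 4, 8} is a clique of size 3, and the vertices of any clique must share a bag in every tree decomposition; so some bag has ≥ 3 vertices and tw(G) ≥ 2. Therefore the treewidth is 2.

Treewidth 2.
One optimal decomposition is:
Bags: B1 = {2, 6, 7}  B2 = {2, 5, 6}  B3 = {2, 4, 5}  B4 = {4, 5, 9}  B5 = {2, 4, 8}  B6 = {3, 4, 8}  B7 = {1, 4, 5}
Tree: B1–B2, B2–B3, B3–B4, B3–B5, B5–B6, B4–B7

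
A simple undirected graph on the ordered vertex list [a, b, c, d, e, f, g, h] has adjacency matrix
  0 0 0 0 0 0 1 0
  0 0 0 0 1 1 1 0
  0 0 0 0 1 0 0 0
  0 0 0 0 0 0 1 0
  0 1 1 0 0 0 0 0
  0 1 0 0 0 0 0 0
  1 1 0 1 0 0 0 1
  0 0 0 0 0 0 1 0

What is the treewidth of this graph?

A width-1 tree decomposition is:
Bags: B1 = {b, g}  B2 = {d, g}  B3 = {b, e}  B4 = {b, f}  B5 = {g, h}  B6 = {a, g}  B7 = {c, e}
Tree: B1–B2, B1–B3, B1–B4, B1–B5, B2–B6, B3–B7
The largest bag has 2 vertices, giving width 1; this decomposition certifies tw(G) ≤ 1. G has an edge, so its treewidth is at least 1. Hence tw(G) = 1 exactly.

1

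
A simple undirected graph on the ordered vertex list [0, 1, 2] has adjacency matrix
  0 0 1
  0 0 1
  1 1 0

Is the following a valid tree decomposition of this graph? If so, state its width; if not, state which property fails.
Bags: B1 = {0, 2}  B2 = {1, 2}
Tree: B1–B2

Yes; width 1.

Vertex coverage: the bags together contain {0, 1, 2}, the full vertex set. Edge coverage: each edge of G has both endpoints in at least one bag. Running intersection: for every vertex, the bags containing it form a connected subtree. All three properties hold, so this is a valid tree decomposition of width max|bag| − 1 = 1, and hence tw(G) ≤ 1.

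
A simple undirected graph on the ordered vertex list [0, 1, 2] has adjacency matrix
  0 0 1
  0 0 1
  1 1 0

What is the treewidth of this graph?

1

A width-1 tree decomposition is:
Bags: B1 = {1, 2}  B2 = {0, 2}
Tree: B1–B2
Each bag holds 2 vertices, so the decomposition has width 1, which upper-bounds the treewidth. G has an edge, so its treewidth is at least 1. Combining the bounds, tw(G) = 1.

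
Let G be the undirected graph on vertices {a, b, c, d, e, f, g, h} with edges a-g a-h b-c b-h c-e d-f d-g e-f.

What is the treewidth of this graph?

A width-2 tree decomposition is:
Bags: B1 = {d, e, f}  B2 = {d, e, g}  B3 = {a, e, g}  B4 = {a, e, h}  B5 = {b, e, h}  B6 = {b, c, e}
Tree: B1–B2, B2–B3, B3–B4, B4–B5, B5–B6
Each bag holds 3 vertices, so the decomposition has width 2, which upper-bounds the treewidth. The edges e–f–d–g–a–h–b–c–e form a cycle, so G is not a tree and its treewidth is at least 2. Combining the bounds, tw(G) = 2.

2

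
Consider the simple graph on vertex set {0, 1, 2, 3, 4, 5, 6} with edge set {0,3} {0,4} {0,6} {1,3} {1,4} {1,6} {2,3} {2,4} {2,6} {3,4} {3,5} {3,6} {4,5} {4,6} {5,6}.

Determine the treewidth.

A width-3 tree decomposition is:
Bags: B1 = {0, 3, 4, 6}  B2 = {1, 3, 4, 6}  B3 = {3, 4, 5, 6}  B4 = {2, 3, 4, 6}
Tree: B1–B2, B2–B3, B3–B4
The largest bag has 4 vertices, giving width 3; this decomposition certifies tw(G) ≤ 3. Conversely, {0, 3, 4, 6} is a clique of size 4, and the vertices of any clique must share a bag in every tree decomposition; so some bag has ≥ 4 vertices and tw(G) ≥ 3. Combining the bounds, tw(G) = 3.

3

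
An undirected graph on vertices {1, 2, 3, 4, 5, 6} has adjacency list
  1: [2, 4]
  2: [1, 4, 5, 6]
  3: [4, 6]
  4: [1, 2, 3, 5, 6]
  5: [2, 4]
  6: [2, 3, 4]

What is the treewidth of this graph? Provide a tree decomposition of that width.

Treewidth 2.
One optimal decomposition is:
Bags: B1 = {1, 2, 4}  B2 = {2, 4, 6}  B3 = {2, 4, 5}  B4 = {3, 4, 6}
Tree: B1–B2, B1–B3, B2–B4

Every bag has size at most 3, so the width is 3 − 1 = 2 and tw(G) ≤ 2. For the lower bound, the 3 vertices {1, 2, 4} are pairwise adjacent, and any tree decomposition puts a clique entirely inside one bag — forcing width ≥ 2. Therefore the treewidth is 2.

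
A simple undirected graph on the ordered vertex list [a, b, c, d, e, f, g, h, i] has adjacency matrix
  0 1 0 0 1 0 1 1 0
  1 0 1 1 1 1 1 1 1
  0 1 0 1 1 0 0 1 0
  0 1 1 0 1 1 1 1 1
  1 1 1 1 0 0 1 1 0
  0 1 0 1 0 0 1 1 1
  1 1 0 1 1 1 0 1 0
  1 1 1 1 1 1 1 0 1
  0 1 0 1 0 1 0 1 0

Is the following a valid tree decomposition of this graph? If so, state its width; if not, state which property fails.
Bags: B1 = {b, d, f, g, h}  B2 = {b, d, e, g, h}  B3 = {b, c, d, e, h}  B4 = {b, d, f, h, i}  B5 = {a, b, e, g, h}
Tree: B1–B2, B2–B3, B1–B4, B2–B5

Checking the three conditions: (i) the bags cover all of {a, b, c, d, e, f, g, h, i}; (ii) for each edge, some bag contains both endpoints; (iii) the bags containing any fixed vertex form a subtree. All hold, so the decomposition is valid with width 5 − 1 = 4.

Yes; width 4.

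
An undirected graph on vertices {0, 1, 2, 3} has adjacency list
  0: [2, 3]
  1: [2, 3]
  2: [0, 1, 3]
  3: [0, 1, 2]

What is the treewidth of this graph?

A width-2 tree decomposition is:
Bags: B1 = {1, 2, 3}  B2 = {0, 2, 3}
Tree: B1–B2
Each bag holds 3 vertices, so the decomposition has width 2, which upper-bounds the treewidth. For the lower bound, the 3 vertices {0, 2, 3} are pairwise adjacent, and any tree decomposition puts a clique entirely inside one bag — forcing width ≥ 2. Hence tw(G) = 2 exactly.

2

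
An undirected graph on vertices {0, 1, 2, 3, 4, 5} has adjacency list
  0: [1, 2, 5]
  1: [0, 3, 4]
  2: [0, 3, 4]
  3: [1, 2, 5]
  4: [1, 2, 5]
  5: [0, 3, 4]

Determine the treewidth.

3

A width-3 tree decomposition is:
Bags: B1 = {0, 1, 2, 5}  B2 = {1, 2, 4, 5}  B3 = {1, 2, 3, 5}
Tree: B1–B2, B2–B3
Every bag has size at most 4, so the width is 4 − 1 = 3 and tw(G) ≤ 3. For the lower bound: the 4 vertex sets {0,5}, {2,4}, {1}, {3} are disjoint, each induces a connected subgraph, and every pair is joined by at least one edge of G. Contracting each set to a single vertex therefore yields K_{4} as a minor, and since treewidth is minor-monotone, tw(G) ≥ tw(K_{4}) = 3. Therefore the treewidth is 3.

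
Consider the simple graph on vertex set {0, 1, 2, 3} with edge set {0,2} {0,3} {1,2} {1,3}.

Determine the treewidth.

A width-2 tree decomposition is:
Bags: B1 = {1, 2, 3}  B2 = {0, 2, 3}
Tree: B1–B2
Each bag holds 3 vertices, so the decomposition has width 2, which upper-bounds the treewidth. For the lower bound, G contains the cycle 3–1–2–0–3, so G is not a forest; only forests have treewidth ≤ 1, hence tw(G) ≥ 2. The upper and lower bounds meet at 2, so that is the treewidth.

2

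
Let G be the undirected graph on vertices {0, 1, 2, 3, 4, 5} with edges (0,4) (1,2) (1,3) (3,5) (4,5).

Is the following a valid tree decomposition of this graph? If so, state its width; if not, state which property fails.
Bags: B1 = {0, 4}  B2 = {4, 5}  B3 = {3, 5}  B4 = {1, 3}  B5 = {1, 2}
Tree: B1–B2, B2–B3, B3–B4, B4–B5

Yes; width 1.

Checking the three conditions: (i) the bags cover all of {0, 1, 2, 3, 4, 5}; (ii) for each edge, some bag contains both endpoints; (iii) the bags containing any fixed vertex form a subtree. All hold, so the decomposition is valid with width 2 − 1 = 1.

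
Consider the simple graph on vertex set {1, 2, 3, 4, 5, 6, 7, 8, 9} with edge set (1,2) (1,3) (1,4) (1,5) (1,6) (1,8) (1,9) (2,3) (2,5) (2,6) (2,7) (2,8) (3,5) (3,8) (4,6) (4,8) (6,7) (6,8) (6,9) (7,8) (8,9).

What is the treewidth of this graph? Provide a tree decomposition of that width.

Treewidth 3.
One such decomposition:
Bags: B1 = {1, 2, 6, 8}  B2 = {1, 4, 6, 8}  B3 = {1, 2, 3, 8}  B4 = {2, 6, 7, 8}  B5 = {1, 6, 8, 9}  B6 = {1, 2, 3, 5}
Tree: B1–B2, B1–B3, B1–B4, B2–B5, B3–B6

Each bag holds 4 vertices, so the decomposition has width 3, which upper-bounds the treewidth. Conversely, {1, 2, 3, 8} is a clique of size 4, and the vertices of any clique must share a bag in every tree decomposition; so some bag has ≥ 4 vertices and tw(G) ≥ 3. The upper and lower bounds meet at 3, so that is the treewidth.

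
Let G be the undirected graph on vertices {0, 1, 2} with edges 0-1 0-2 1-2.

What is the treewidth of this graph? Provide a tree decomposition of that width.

Treewidth 2.
One such decomposition:
Bags: B1 = {0, 1, 2}
Tree: (single bag)

A single bag containing all 3 vertices is trivially a valid decomposition of width 2. Conversely, {0, 1, 2} is a clique of size 3, and the vertices of any clique must share a bag in every tree decomposition; so some bag has ≥ 3 vertices and tw(G) ≥ 2. Hence tw(G) = 2 exactly.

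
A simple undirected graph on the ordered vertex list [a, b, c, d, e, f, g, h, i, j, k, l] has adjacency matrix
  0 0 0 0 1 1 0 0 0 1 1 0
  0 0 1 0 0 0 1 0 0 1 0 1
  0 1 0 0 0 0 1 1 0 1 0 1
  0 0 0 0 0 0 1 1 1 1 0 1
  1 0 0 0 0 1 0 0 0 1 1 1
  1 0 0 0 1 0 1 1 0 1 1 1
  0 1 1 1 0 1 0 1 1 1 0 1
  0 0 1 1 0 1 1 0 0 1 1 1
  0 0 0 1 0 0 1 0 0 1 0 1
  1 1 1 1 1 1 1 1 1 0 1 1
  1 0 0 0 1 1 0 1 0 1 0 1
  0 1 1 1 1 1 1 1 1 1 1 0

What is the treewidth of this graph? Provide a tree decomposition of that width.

Treewidth 4.
One such decomposition:
Bags: B1 = {f, g, h, j, l}  B2 = {d, g, h, j, l}  B3 = {f, h, j, k, l}  B4 = {d, g, i, j, l}  B5 = {c, g, h, j, l}  B6 = {b, c, g, j, l}  B7 = {e, f, j, k, l}  B8 = {a, e, f, j, k}
Tree: B1–B2, B1–B3, B2–B4, B2–B5, B5–B6, B3–B7, B7–B8

Every bag has size at most 5, so the width is 5 − 1 = 4 and tw(G) ≤ 4. For the lower bound, the 5 vertices {a, e, f, j, k} are pairwise adjacent, and any tree decomposition puts a clique entirely inside one bag — forcing width ≥ 4. Combining the bounds, tw(G) = 4.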